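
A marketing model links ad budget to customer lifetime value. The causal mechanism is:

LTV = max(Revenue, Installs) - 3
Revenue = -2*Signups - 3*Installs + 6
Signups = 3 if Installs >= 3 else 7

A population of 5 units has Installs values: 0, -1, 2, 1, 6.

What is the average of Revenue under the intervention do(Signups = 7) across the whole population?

Under do(Signups=7), Signups's equation is replaced by Signups=7 for every unit. Per-unit Revenue: -8, -5, -14, -11, -26. Mean = -12.8.

-12.8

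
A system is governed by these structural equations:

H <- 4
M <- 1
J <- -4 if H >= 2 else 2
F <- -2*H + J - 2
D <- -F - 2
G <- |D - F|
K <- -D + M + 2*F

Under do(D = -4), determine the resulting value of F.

-14

The intervention breaks the incoming arrows to D: D <- -F - 2 no longer applies, and D = -4.
Since F is not a descendant of the intervened variable, it is unaffected.
J = -4 if H >= 2 else 2  [with H=4]  = -4
F = -2*H + J - 2  [with H=4, J=-4]  = -14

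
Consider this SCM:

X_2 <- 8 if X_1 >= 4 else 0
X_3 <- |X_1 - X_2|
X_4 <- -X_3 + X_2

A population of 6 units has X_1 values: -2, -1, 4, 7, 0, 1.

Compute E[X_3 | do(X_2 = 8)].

6.5

Every unit gets X_2=8 under the intervention. X_3 values become 10, 9, 4, 1, 8, 7; E[X_3|do(X_2=8)] = 6.5.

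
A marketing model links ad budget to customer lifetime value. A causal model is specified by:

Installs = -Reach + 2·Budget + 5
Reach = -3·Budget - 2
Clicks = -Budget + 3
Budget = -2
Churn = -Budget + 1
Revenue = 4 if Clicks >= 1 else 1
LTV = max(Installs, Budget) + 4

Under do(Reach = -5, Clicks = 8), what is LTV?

Under do(Reach = -5, Clicks = 8), each intervened variable's structural equation is replaced by its fixed value.
Installs = -Reach + 2·Budget + 5  [with Reach=-5, Budget=-2]  = 6
LTV = max(Installs, Budget) + 4  [with Installs=6, Budget=-2]  = 10

10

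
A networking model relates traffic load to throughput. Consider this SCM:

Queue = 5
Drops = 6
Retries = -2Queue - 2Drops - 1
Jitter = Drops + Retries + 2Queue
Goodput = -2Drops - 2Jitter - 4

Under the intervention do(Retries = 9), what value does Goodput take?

-66

do(Retries=9) replaces the equation Retries = -2Queue - 2Drops - 1 with the constant Retries = 9.
Jitter = Drops + Retries + 2Queue  [with Drops=6, Retries=9, Queue=5]  = 25
Goodput = -2Drops - 2Jitter - 4  [with Drops=6, Jitter=25]  = -66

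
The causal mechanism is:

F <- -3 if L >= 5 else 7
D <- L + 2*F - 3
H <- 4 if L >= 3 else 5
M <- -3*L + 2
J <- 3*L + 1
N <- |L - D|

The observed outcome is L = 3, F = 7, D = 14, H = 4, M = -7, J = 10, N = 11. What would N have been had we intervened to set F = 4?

Under do(F=4), the mechanism F <- -3 if L >= 5 else 7 is discarded; F is fixed at 4.
D = L + 2*F - 3  [with L=3, F=4]  = 8
N = |L - D|  [with L=3, D=8]  = 5

5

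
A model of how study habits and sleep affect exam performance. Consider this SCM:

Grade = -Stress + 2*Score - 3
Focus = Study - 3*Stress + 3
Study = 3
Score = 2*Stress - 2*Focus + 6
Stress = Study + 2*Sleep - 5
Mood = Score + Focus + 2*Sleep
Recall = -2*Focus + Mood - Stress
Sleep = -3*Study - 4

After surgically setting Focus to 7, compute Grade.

do(Focus=7) replaces the equation Focus = Study - 3*Stress + 3 with the constant Focus = 7.
Sleep = -3*Study - 4  [with Study=3]  = -13
Stress = Study + 2*Sleep - 5  [with Study=3, Sleep=-13]  = -28
Score = 2*Stress - 2*Focus + 6  [with Stress=-28, Focus=7]  = -64
Grade = -Stress + 2*Score - 3  [with Stress=-28, Score=-64]  = -103

-103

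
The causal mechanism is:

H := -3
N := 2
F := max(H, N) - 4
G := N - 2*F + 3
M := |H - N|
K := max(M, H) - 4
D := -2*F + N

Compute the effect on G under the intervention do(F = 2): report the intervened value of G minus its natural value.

The intervention breaks the incoming arrows to F: F := max(H, N) - 4 no longer applies, and F = 2.
G = N - 2*F + 3  [with N=2, F=2]  = 1
Without intervention: F = max(H, N) - 4  [with H=-3, N=2]  = -2; G = N - 2*F + 3  [with N=2, F=-2]  = 9.
Change = 1 − 9 = -8.

-8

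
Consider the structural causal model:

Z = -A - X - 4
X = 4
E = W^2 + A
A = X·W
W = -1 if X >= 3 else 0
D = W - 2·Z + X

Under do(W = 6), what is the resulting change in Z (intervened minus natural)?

-28

do(W=6) replaces the equation W = -1 if X >= 3 else 0 with the constant W = 6.
A = X·W  [with X=4, W=6]  = 24
Z = -A - X - 4  [with A=24, X=4]  = -32
Without intervention: W = -1 if X >= 3 else 0  [with X=4]  = -1; A = X·W  [with X=4, W=-1]  = -4; Z = -A - X - 4  [with A=-4, X=4]  = -4.
Change = -32 − (-4) = -28.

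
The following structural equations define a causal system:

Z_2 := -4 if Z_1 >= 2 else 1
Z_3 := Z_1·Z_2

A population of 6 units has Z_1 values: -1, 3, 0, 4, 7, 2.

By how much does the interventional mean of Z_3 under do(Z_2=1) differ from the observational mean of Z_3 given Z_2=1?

Under do(Z_2=1), Z_2's equation is replaced by Z_2=1 for every unit. Per-unit Z_3: -1, 3, 0, 4, 7, 2. Mean = 2.5.
Observing Z_2=1 restricts to units where Z_2's equation naturally yields 1: Z_1 ∈ {-1, 0}. In that subpopulation Z_3 = -1, 0, mean -0.5.
Difference = 2.5 − (-0.5) = 3.

3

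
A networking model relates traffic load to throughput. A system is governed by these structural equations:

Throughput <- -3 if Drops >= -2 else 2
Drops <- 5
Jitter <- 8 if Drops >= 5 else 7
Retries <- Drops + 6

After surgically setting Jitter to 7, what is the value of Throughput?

-3

The intervention breaks the incoming arrows to Jitter: Jitter <- 8 if Drops >= 5 else 7 no longer applies, and Jitter = 7.
Throughput is not downstream of the intervention, so its value is determined by the original equations.
Throughput = -3 if Drops >= -2 else 2  [with Drops=5]  = -3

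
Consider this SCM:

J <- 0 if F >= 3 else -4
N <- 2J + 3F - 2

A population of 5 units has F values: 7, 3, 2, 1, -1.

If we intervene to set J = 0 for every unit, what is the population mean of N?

do(J=0) breaks J's dependence on F. With J=0 fixed, N across the units is 19, 7, 4, 1, -5, mean 5.2.

5.2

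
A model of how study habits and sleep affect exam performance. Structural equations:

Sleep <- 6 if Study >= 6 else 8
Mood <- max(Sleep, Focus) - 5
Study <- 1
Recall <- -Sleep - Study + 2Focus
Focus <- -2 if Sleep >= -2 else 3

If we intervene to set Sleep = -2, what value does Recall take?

do(Sleep=-2) replaces the equation Sleep <- 6 if Study >= 6 else 8 with the constant Sleep = -2.
Focus = -2 if Sleep >= -2 else 3  [with Sleep=-2]  = -2
Recall = -Sleep - Study + 2Focus  [with Sleep=-2, Study=1, Focus=-2]  = -3

-3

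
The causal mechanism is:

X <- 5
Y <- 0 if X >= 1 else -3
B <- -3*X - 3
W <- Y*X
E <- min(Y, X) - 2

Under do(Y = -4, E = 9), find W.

Under do(Y = -4, E = 9), each intervened variable's structural equation is replaced by its fixed value.
W = Y*X  [with Y=-4, X=5]  = -20

-20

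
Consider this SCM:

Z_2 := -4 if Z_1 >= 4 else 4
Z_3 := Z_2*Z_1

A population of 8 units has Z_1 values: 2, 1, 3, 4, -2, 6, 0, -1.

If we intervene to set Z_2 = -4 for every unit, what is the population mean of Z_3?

Every unit gets Z_2=-4 under the intervention. Z_3 values become -8, -4, -12, -16, 8, -24, 0, 4; E[Z_3|do(Z_2=-4)] = -6.5.

-6.5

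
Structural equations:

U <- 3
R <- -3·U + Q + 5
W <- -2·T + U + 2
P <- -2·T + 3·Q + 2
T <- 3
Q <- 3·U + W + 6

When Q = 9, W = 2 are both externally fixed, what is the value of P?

The joint intervention fixes Q = 9, W = 2, removing each variable's own equation.
P = -2·T + 3·Q + 2  [with T=3, Q=9]  = 23

23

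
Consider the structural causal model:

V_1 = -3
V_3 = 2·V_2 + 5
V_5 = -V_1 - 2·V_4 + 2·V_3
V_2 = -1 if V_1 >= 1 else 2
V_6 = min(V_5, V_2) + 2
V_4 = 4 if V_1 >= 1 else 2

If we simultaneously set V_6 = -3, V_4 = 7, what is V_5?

Setting V_6 = -3, V_4 = 7 by intervention discards those variables' equations.
V_2 = -1 if V_1 >= 1 else 2  [with V_1=-3]  = 2
V_3 = 2·V_2 + 5  [with V_2=2]  = 9
V_5 = -V_1 - 2·V_4 + 2·V_3  [with V_1=-3, V_4=7, V_3=9]  = 7

7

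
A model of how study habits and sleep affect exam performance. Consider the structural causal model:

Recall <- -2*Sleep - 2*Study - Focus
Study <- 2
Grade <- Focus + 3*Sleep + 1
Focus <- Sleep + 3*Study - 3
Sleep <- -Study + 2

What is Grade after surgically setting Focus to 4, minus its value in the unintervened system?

1

do(Focus=4) replaces the equation Focus <- Sleep + 3*Study - 3 with the constant Focus = 4.
Sleep = -Study + 2  [with Study=2]  = 0
Grade = Focus + 3*Sleep + 1  [with Focus=4, Sleep=0]  = 5
Without intervention: Sleep = -Study + 2  [with Study=2]  = 0; Focus = Sleep + 3*Study - 3  [with Sleep=0, Study=2]  = 3; Grade = Focus + 3*Sleep + 1  [with Focus=3, Sleep=0]  = 4.
Change = 5 − 4 = 1.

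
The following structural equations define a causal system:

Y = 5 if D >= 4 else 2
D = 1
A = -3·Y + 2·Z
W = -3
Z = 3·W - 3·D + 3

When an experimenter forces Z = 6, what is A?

do(Z=6) replaces the equation Z = 3·W - 3·D + 3 with the constant Z = 6.
Y = 5 if D >= 4 else 2  [with D=1]  = 2
A = -3·Y + 2·Z  [with Y=2, Z=6]  = 6

6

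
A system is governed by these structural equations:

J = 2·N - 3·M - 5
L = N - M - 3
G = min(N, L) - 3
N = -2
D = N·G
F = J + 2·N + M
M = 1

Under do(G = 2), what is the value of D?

-4

Under do(G=2), the mechanism G = min(N, L) - 3 is discarded; G is fixed at 2.
D = N·G  [with N=-2, G=2]  = -4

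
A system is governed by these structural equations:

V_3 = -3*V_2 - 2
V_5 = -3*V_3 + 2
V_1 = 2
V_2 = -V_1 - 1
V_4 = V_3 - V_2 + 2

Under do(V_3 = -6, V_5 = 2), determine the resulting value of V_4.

-1

The joint intervention fixes V_3 = -6, V_5 = 2, removing each variable's own equation.
V_2 = -V_1 - 1  [with V_1=2]  = -3
V_4 = V_3 - V_2 + 2  [with V_3=-6, V_2=-3]  = -1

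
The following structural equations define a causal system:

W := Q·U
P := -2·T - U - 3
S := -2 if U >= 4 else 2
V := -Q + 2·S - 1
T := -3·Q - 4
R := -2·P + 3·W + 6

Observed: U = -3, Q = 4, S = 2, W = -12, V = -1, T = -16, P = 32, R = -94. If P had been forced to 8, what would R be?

-46

do(P=8) replaces the equation P := -2·T - U - 3 with the constant P = 8.
W = Q·U  [with Q=4, U=-3]  = -12
R = -2·P + 3·W + 6  [with P=8, W=-12]  = -46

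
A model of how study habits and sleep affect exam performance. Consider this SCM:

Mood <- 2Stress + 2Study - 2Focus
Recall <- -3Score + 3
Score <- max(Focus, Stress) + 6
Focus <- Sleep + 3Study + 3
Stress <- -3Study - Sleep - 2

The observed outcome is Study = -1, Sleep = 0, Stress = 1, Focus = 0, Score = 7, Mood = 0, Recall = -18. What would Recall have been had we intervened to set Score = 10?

Under do(Score=10), the mechanism Score <- max(Focus, Stress) + 6 is discarded; Score is fixed at 10.
Recall = -3Score + 3  [with Score=10]  = -27

-27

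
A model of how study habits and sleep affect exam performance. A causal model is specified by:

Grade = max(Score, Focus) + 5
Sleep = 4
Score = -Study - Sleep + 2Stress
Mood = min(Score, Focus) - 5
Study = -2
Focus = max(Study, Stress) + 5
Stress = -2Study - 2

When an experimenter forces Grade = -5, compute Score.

The intervention breaks the incoming arrows to Grade: Grade = max(Score, Focus) + 5 no longer applies, and Grade = -5.
Score is not downstream of the intervention, so its value is determined by the original equations.
Stress = -2Study - 2  [with Study=-2]  = 2
Score = -Study - Sleep + 2Stress  [with Study=-2, Sleep=4, Stress=2]  = 2

2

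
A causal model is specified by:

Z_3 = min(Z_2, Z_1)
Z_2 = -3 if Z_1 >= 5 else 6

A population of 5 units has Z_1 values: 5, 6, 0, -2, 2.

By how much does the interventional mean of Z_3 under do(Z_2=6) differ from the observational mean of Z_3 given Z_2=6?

2.2

do(Z_2=6) breaks Z_2's dependence on Z_1. With Z_2=6 fixed, Z_3 across the units is 5, 6, 0, -2, 2, mean 2.2.
Conditioning on Z_2=6 selects the 3 unit(s) with Z_1 ∈ {0, -2, 2}. Their Z_3 values: 0, -2, 2. Mean = 0.
Difference = 2.2 − 0 = 2.2.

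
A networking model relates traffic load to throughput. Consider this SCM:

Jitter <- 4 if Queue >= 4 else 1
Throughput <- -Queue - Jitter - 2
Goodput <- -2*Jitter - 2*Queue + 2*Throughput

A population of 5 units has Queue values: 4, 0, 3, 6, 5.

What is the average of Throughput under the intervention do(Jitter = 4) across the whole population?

Every unit gets Jitter=4 under the intervention. Throughput values become -10, -6, -9, -12, -11; E[Throughput|do(Jitter=4)] = -9.6.

-9.6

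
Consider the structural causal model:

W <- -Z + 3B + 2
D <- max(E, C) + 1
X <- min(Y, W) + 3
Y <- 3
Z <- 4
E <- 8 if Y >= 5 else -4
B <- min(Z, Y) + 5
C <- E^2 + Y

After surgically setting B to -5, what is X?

-14

do(B=-5) replaces the equation B <- min(Z, Y) + 5 with the constant B = -5.
W = -Z + 3B + 2  [with Z=4, B=-5]  = -17
X = min(Y, W) + 3  [with Y=3, W=-17]  = -14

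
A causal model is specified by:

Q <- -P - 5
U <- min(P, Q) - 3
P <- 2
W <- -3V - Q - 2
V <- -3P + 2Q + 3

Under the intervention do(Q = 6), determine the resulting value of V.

Under do(Q=6), the mechanism Q <- -P - 5 is discarded; Q is fixed at 6.
V = -3P + 2Q + 3  [with P=2, Q=6]  = 9

9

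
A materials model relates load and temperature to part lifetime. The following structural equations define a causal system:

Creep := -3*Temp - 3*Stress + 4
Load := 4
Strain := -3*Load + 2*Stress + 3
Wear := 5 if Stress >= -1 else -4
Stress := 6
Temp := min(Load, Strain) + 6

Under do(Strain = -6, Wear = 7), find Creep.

The joint intervention fixes Strain = -6, Wear = 7, removing each variable's own equation.
Temp = min(Load, Strain) + 6  [with Load=4, Strain=-6]  = 0
Creep = -3*Temp - 3*Stress + 4  [with Temp=0, Stress=6]  = -14

-14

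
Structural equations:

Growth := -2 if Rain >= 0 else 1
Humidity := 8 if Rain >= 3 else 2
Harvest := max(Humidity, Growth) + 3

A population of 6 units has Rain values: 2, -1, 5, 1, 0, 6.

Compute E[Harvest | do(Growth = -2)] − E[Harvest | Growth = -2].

-0.4

Every unit gets Growth=-2 under the intervention. Harvest values become 5, 5, 11, 5, 5, 11; E[Harvest|do(Growth=-2)] = 7.
Conditioning on Growth=-2 selects the 5 unit(s) with Rain ∈ {2, 5, 1, 0, 6}. Their Harvest values: 5, 11, 5, 5, 11. Mean = 7.4.
Difference = 7 − 7.4 = -0.4.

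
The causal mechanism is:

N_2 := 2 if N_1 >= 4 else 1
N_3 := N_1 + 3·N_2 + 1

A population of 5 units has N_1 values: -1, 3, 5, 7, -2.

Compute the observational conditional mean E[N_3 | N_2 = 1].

4

Conditioning on N_2=1 selects the 3 unit(s) with N_1 ∈ {-1, 3, -2}. Their N_3 values: 3, 7, 2. Mean = 4.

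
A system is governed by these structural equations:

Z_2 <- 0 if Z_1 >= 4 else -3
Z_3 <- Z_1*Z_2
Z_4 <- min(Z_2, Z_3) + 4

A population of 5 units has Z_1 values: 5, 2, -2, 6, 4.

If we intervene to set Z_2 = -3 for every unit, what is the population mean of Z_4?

Every unit gets Z_2=-3 under the intervention. Z_4 values become -11, -2, 1, -14, -8; E[Z_4|do(Z_2=-3)] = -6.8.

-6.8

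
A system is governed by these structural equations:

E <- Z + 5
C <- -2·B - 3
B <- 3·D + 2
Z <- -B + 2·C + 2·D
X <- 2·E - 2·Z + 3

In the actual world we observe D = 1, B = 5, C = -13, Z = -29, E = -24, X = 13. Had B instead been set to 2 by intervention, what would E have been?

-9

do(B=2) replaces the equation B <- 3·D + 2 with the constant B = 2.
C = -2·B - 3  [with B=2]  = -7
Z = -B + 2·C + 2·D  [with B=2, C=-7, D=1]  = -14
E = Z + 5  [with Z=-14]  = -9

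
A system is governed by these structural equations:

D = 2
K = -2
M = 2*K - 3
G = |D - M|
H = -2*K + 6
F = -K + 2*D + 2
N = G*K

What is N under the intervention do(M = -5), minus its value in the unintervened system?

4

The intervention breaks the incoming arrows to M: M = 2*K - 3 no longer applies, and M = -5.
G = |D - M|  [with D=2, M=-5]  = 7
N = G*K  [with G=7, K=-2]  = -14
Without intervention: M = 2*K - 3  [with K=-2]  = -7; G = |D - M|  [with D=2, M=-7]  = 9; N = G*K  [with G=9, K=-2]  = -18.
Change = -14 − (-18) = 4.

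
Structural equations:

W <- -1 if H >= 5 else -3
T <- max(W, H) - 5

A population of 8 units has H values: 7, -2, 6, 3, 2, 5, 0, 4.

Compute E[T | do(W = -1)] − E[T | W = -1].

-2.75

The intervention sets W=-1 in all 8 units regardless of H. Recomputing T per unit gives 2, -6, 1, -2, -3, 0, -5, -1; average -1.75.
E[T|W=-1] averages over only the 3 units with W=-1 (H = 7, 6, 5): T = 2, 1, 0, mean 1.
Difference = -1.75 − 1 = -2.75.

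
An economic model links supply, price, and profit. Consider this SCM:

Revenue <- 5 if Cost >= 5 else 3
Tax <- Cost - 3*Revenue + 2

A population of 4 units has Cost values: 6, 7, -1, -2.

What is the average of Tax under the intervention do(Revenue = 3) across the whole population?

-4.5

Every unit gets Revenue=3 under the intervention. Tax values become -1, 0, -8, -9; E[Tax|do(Revenue=3)] = -4.5.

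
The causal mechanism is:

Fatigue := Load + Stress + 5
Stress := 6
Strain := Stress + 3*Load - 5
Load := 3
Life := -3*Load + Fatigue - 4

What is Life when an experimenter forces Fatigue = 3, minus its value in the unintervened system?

Intervening sets Fatigue = 3 and removes its equation (Fatigue := Load + Stress + 5).
Life = -3*Load + Fatigue - 4  [with Load=3, Fatigue=3]  = -10
Without intervention: Fatigue = Load + Stress + 5  [with Load=3, Stress=6]  = 14; Life = -3*Load + Fatigue - 4  [with Load=3, Fatigue=14]  = 1.
Change = -10 − 1 = -11.

-11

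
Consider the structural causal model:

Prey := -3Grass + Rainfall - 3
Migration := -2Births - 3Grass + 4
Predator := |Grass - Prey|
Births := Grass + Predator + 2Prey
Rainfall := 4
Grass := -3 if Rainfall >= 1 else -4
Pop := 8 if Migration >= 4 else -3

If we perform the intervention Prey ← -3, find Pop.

8

The intervention breaks the incoming arrows to Prey: Prey := -3Grass + Rainfall - 3 no longer applies, and Prey = -3.
Grass = -3 if Rainfall >= 1 else -4  [with Rainfall=4]  = -3
Predator = |Grass - Prey|  [with Grass=-3, Prey=-3]  = 0
Births = Grass + Predator + 2Prey  [with Grass=-3, Predator=0, Prey=-3]  = -9
Migration = -2Births - 3Grass + 4  [with Births=-9, Grass=-3]  = 31
Pop = 8 if Migration >= 4 else -3  [with Migration=31]  = 8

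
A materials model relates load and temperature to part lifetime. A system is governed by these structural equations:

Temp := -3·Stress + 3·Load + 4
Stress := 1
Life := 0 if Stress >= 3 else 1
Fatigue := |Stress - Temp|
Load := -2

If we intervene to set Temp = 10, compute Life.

do(Temp=10) replaces the equation Temp := -3·Stress + 3·Load + 4 with the constant Temp = 10.
Life is not downstream of the intervention, so its value is determined by the original equations.
Life = 0 if Stress >= 3 else 1  [with Stress=1]  = 1

1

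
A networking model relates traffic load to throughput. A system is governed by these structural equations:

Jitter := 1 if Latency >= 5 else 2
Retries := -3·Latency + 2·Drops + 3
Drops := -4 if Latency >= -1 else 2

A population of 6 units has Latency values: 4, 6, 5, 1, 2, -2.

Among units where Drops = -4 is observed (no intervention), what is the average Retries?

-15.8

Conditioning on Drops=-4 selects the 5 unit(s) with Latency ∈ {4, 6, 5, 1, 2}. Their Retries values: -17, -23, -20, -8, -11. Mean = -15.8.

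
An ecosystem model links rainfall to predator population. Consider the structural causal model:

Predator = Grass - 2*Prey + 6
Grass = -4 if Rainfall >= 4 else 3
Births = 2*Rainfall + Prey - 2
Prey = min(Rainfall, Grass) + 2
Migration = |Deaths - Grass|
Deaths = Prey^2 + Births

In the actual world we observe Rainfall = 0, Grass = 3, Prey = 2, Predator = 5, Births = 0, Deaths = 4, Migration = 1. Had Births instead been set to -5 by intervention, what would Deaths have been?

The intervention breaks the incoming arrows to Births: Births = 2*Rainfall + Prey - 2 no longer applies, and Births = -5.
Grass = -4 if Rainfall >= 4 else 3  [with Rainfall=0]  = 3
Prey = min(Rainfall, Grass) + 2  [with Rainfall=0, Grass=3]  = 2
Deaths = Prey^2 + Births  [with Prey=2, Births=-5]  = -1

-1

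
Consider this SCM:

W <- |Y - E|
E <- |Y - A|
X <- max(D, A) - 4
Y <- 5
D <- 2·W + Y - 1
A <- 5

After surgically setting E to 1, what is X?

The intervention breaks the incoming arrows to E: E <- |Y - A| no longer applies, and E = 1.
W = |Y - E|  [with Y=5, E=1]  = 4
D = 2·W + Y - 1  [with W=4, Y=5]  = 12
X = max(D, A) - 4  [with D=12, A=5]  = 8

8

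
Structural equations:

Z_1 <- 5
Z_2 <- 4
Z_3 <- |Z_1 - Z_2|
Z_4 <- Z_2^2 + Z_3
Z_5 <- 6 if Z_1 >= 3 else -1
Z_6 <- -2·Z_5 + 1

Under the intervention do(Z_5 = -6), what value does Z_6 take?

The intervention breaks the incoming arrows to Z_5: Z_5 <- 6 if Z_1 >= 3 else -1 no longer applies, and Z_5 = -6.
Z_6 = -2·Z_5 + 1  [with Z_5=-6]  = 13

13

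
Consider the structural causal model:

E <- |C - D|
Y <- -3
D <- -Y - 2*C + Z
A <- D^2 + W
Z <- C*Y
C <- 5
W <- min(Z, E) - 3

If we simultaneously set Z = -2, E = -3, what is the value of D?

-9

The joint intervention fixes Z = -2, E = -3, removing each variable's own equation.
D = -Y - 2*C + Z  [with Y=-3, C=5, Z=-2]  = -9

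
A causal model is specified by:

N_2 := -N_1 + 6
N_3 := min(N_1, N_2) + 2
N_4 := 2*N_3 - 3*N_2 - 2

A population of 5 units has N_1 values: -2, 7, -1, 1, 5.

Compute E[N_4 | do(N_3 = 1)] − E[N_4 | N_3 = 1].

-3

Every unit gets N_3=1 under the intervention. N_4 values become -24, 3, -21, -15, -3; E[N_4|do(N_3=1)] = -12.
Conditioning on N_3=1 selects the 2 unit(s) with N_1 ∈ {7, -1}. Their N_4 values: 3, -21. Mean = -9.
Difference = -12 − (-9) = -3.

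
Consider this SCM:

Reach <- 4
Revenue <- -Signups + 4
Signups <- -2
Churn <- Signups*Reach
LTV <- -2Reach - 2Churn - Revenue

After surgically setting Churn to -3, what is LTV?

-8

do(Churn=-3) replaces the equation Churn <- Signups*Reach with the constant Churn = -3.
Revenue = -Signups + 4  [with Signups=-2]  = 6
LTV = -2Reach - 2Churn - Revenue  [with Reach=4, Churn=-3, Revenue=6]  = -8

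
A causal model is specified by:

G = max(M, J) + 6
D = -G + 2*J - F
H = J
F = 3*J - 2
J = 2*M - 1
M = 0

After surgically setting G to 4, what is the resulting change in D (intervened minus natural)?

Intervening sets G = 4 and removes its equation (G = max(M, J) + 6).
J = 2*M - 1  [with M=0]  = -1
F = 3*J - 2  [with J=-1]  = -5
D = -G + 2*J - F  [with G=4, J=-1, F=-5]  = -1
Without intervention: J = 2*M - 1  [with M=0]  = -1; F = 3*J - 2  [with J=-1]  = -5; G = max(M, J) + 6  [with M=0, J=-1]  = 6; D = -G + 2*J - F  [with G=6, J=-1, F=-5]  = -3.
Change = -1 − (-3) = 2.

2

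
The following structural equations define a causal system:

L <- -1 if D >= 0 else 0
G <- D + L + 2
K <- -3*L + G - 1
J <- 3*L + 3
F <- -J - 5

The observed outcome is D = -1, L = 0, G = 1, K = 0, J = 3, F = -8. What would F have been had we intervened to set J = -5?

The intervention breaks the incoming arrows to J: J <- 3*L + 3 no longer applies, and J = -5.
F = -J - 5  [with J=-5]  = 0

0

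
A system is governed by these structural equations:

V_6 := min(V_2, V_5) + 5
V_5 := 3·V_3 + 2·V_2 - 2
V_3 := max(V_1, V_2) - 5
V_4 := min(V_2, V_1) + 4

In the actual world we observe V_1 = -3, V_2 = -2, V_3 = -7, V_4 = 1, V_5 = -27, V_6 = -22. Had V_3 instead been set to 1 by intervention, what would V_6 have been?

2

The intervention breaks the incoming arrows to V_3: V_3 := max(V_1, V_2) - 5 no longer applies, and V_3 = 1.
V_5 = 3·V_3 + 2·V_2 - 2  [with V_3=1, V_2=-2]  = -3
V_6 = min(V_2, V_5) + 5  [with V_2=-2, V_5=-3]  = 2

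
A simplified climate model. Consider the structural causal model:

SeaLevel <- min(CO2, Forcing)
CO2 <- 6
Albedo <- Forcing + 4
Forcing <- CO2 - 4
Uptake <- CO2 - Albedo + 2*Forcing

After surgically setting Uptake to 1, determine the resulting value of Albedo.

do(Uptake=1) replaces the equation Uptake <- CO2 - Albedo + 2*Forcing with the constant Uptake = 1.
Albedo is not downstream of the intervention, so its value is determined by the original equations.
Forcing = CO2 - 4  [with CO2=6]  = 2
Albedo = Forcing + 4  [with Forcing=2]  = 6

6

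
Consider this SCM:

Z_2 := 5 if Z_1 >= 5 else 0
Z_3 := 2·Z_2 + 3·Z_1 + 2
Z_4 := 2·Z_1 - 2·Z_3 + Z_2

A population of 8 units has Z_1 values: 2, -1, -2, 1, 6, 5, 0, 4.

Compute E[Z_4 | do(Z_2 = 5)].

Under do(Z_2=5), Z_2's equation is replaced by Z_2=5 for every unit. Per-unit Z_4: -27, -15, -11, -23, -43, -39, -19, -35. Mean = -26.5.

-26.5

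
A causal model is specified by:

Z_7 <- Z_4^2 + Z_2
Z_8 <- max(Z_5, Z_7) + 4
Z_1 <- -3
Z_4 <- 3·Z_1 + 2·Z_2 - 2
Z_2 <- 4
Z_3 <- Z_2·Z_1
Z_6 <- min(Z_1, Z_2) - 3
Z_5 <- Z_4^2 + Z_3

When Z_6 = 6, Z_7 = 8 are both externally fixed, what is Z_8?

The joint intervention fixes Z_6 = 6, Z_7 = 8, removing each variable's own equation.
Z_3 = Z_2·Z_1  [with Z_2=4, Z_1=-3]  = -12
Z_4 = 3·Z_1 + 2·Z_2 - 2  [with Z_1=-3, Z_2=4]  = -3
Z_5 = Z_4^2 + Z_3  [with Z_4=-3, Z_3=-12]  = -3
Z_8 = max(Z_5, Z_7) + 4  [with Z_5=-3, Z_7=8]  = 12

12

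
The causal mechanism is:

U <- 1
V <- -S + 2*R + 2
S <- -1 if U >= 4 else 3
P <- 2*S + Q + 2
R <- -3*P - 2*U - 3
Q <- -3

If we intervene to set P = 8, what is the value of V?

-59

Under do(P=8), the mechanism P <- 2*S + Q + 2 is discarded; P is fixed at 8.
S = -1 if U >= 4 else 3  [with U=1]  = 3
R = -3*P - 2*U - 3  [with P=8, U=1]  = -29
V = -S + 2*R + 2  [with S=3, R=-29]  = -59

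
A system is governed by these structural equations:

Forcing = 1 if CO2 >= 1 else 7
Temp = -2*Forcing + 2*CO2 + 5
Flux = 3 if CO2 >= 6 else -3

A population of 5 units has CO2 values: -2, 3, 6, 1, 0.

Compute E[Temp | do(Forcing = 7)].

Every unit gets Forcing=7 under the intervention. Temp values become -13, -3, 3, -7, -9; E[Temp|do(Forcing=7)] = -5.8.

-5.8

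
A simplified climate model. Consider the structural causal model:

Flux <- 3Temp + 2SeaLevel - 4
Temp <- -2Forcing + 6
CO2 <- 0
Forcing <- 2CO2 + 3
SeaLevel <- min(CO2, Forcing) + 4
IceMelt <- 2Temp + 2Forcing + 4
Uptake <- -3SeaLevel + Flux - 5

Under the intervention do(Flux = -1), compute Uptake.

Intervening sets Flux = -1 and removes its equation (Flux <- 3Temp + 2SeaLevel - 4).
Forcing = 2CO2 + 3  [with CO2=0]  = 3
SeaLevel = min(CO2, Forcing) + 4  [with CO2=0, Forcing=3]  = 4
Uptake = -3SeaLevel + Flux - 5  [with SeaLevel=4, Flux=-1]  = -18

-18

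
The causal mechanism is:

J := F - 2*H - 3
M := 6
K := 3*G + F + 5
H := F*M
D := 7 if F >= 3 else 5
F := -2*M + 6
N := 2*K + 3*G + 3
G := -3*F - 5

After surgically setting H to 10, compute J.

Intervening sets H = 10 and removes its equation (H := F*M).
F = -2*M + 6  [with M=6]  = -6
J = F - 2*H - 3  [with F=-6, H=10]  = -29

-29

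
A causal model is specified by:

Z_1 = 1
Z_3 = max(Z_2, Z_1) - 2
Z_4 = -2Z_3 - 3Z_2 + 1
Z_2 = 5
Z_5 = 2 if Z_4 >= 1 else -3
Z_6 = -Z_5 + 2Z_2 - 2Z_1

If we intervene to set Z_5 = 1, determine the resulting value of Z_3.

do(Z_5=1) replaces the equation Z_5 = 2 if Z_4 >= 1 else -3 with the constant Z_5 = 1.
Z_3 is not downstream of the intervention, so its value is determined by the original equations.
Z_3 = max(Z_2, Z_1) - 2  [with Z_2=5, Z_1=1]  = 3

3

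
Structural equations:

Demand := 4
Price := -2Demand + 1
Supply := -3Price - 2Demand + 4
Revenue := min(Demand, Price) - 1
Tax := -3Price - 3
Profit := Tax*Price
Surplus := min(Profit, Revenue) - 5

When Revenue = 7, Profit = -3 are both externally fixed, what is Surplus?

-8

Setting Revenue = 7, Profit = -3 by intervention discards those variables' equations.
Surplus = min(Profit, Revenue) - 5  [with Profit=-3, Revenue=7]  = -8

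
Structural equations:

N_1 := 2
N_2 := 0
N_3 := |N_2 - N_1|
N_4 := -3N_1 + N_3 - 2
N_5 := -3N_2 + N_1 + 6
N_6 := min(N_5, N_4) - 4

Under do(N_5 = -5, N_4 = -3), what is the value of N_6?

-9

Setting N_5 = -5, N_4 = -3 by intervention discards those variables' equations.
N_6 = min(N_5, N_4) - 4  [with N_5=-5, N_4=-3]  = -9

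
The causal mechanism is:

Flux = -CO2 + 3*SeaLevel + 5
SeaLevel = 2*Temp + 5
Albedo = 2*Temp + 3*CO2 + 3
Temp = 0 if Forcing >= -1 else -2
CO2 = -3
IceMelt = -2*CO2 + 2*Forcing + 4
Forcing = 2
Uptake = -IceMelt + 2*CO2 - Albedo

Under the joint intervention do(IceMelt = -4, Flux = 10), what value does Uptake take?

Setting IceMelt = -4, Flux = 10 by intervention discards those variables' equations.
Temp = 0 if Forcing >= -1 else -2  [with Forcing=2]  = 0
Albedo = 2*Temp + 3*CO2 + 3  [with Temp=0, CO2=-3]  = -6
Uptake = -IceMelt + 2*CO2 - Albedo  [with IceMelt=-4, CO2=-3, Albedo=-6]  = 4

4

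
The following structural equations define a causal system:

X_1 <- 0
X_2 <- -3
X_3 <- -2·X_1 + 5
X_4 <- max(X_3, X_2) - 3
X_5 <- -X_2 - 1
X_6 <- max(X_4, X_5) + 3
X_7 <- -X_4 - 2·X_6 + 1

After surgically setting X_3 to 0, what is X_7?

-6

The intervention breaks the incoming arrows to X_3: X_3 <- -2·X_1 + 5 no longer applies, and X_3 = 0.
X_4 = max(X_3, X_2) - 3  [with X_3=0, X_2=-3]  = -3
X_5 = -X_2 - 1  [with X_2=-3]  = 2
X_6 = max(X_4, X_5) + 3  [with X_4=-3, X_5=2]  = 5
X_7 = -X_4 - 2·X_6 + 1  [with X_4=-3, X_6=5]  = -6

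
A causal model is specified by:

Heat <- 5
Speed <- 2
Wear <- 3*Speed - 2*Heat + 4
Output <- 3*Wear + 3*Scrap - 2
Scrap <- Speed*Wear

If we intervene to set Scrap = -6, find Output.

Intervening sets Scrap = -6 and removes its equation (Scrap <- Speed*Wear).
Wear = 3*Speed - 2*Heat + 4  [with Speed=2, Heat=5]  = 0
Output = 3*Wear + 3*Scrap - 2  [with Wear=0, Scrap=-6]  = -20

-20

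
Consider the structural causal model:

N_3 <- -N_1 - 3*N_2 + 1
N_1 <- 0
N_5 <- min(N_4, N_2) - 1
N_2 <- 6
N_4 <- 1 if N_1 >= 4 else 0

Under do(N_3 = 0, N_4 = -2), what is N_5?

-3

Setting N_3 = 0, N_4 = -2 by intervention discards those variables' equations.
N_5 = min(N_4, N_2) - 1  [with N_4=-2, N_2=6]  = -3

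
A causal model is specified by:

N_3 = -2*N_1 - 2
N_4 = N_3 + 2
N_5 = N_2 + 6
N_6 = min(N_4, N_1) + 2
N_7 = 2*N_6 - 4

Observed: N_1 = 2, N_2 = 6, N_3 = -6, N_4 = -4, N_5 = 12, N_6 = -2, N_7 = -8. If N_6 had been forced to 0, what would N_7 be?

-4

Intervening sets N_6 = 0 and removes its equation (N_6 = min(N_4, N_1) + 2).
N_7 = 2*N_6 - 4  [with N_6=0]  = -4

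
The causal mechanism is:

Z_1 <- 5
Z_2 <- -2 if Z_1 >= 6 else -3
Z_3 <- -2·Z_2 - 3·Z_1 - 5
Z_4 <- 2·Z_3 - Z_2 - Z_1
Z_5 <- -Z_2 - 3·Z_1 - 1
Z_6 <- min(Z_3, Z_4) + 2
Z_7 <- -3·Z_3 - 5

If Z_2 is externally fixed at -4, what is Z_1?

Under do(Z_2=-4), the mechanism Z_2 <- -2 if Z_1 >= 6 else -3 is discarded; Z_2 is fixed at -4.
Z_1 is not downstream of the intervention, so its value is determined by the original equations.

5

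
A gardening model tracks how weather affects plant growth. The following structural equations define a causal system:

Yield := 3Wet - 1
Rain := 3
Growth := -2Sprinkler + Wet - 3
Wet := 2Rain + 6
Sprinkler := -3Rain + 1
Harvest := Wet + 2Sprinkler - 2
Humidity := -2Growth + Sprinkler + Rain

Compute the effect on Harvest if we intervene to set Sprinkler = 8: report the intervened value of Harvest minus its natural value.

Under do(Sprinkler=8), the mechanism Sprinkler := -3Rain + 1 is discarded; Sprinkler is fixed at 8.
Wet = 2Rain + 6  [with Rain=3]  = 12
Harvest = Wet + 2Sprinkler - 2  [with Wet=12, Sprinkler=8]  = 26
Without intervention: Sprinkler = -3Rain + 1  [with Rain=3]  = -8; Wet = 2Rain + 6  [with Rain=3]  = 12; Harvest = Wet + 2Sprinkler - 2  [with Wet=12, Sprinkler=-8]  = -6.
Change = 26 − (-6) = 32.

32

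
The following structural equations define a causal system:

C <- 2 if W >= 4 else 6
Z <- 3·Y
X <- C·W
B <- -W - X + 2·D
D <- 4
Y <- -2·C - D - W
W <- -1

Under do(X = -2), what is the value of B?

The intervention breaks the incoming arrows to X: X <- C·W no longer applies, and X = -2.
B = -W - X + 2·D  [with W=-1, X=-2, D=4]  = 11

11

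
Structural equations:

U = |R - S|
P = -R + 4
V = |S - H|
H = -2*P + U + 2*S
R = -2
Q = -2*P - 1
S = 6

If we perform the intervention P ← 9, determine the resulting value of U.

8

Under do(P=9), the mechanism P = -R + 4 is discarded; P is fixed at 9.
Since U is not a descendant of the intervened variable, it is unaffected.
U = |R - S|  [with R=-2, S=6]  = 8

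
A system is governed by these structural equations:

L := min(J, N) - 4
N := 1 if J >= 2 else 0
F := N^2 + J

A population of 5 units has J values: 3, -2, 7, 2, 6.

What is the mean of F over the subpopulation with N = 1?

5.5

Observing N=1 restricts to units where N's equation naturally yields 1: J ∈ {3, 7, 2, 6}. In that subpopulation F = 4, 8, 3, 7, mean 5.5.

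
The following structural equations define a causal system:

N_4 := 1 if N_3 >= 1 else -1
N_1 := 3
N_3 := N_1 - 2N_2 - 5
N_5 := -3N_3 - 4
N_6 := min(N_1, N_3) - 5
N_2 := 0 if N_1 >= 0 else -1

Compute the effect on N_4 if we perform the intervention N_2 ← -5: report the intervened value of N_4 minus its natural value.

Under do(N_2=-5), the mechanism N_2 := 0 if N_1 >= 0 else -1 is discarded; N_2 is fixed at -5.
N_3 = N_1 - 2N_2 - 5  [with N_1=3, N_2=-5]  = 8
N_4 = 1 if N_3 >= 1 else -1  [with N_3=8]  = 1
Without intervention: N_2 = 0 if N_1 >= 0 else -1  [with N_1=3]  = 0; N_3 = N_1 - 2N_2 - 5  [with N_1=3, N_2=0]  = -2; N_4 = 1 if N_3 >= 1 else -1  [with N_3=-2]  = -1.
Change = 1 − (-1) = 2.

2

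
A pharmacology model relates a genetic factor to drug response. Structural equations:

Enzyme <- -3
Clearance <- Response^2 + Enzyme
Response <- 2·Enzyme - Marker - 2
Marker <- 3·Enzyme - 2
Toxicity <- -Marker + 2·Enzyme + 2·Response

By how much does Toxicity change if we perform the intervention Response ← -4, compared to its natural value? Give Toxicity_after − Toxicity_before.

-14

The intervention breaks the incoming arrows to Response: Response <- 2·Enzyme - Marker - 2 no longer applies, and Response = -4.
Marker = 3·Enzyme - 2  [with Enzyme=-3]  = -11
Toxicity = -Marker + 2·Enzyme + 2·Response  [with Marker=-11, Enzyme=-3, Response=-4]  = -3
Without intervention: Marker = 3·Enzyme - 2  [with Enzyme=-3]  = -11; Response = 2·Enzyme - Marker - 2  [with Enzyme=-3, Marker=-11]  = 3; Toxicity = -Marker + 2·Enzyme + 2·Response  [with Marker=-11, Enzyme=-3, Response=3]  = 11.
Change = -3 − 11 = -14.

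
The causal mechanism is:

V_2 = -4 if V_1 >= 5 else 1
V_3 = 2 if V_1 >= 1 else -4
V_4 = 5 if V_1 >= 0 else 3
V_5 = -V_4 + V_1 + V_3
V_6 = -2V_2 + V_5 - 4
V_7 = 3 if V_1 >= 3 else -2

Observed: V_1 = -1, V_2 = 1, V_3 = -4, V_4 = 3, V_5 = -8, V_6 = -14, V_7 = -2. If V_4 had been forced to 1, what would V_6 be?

Under do(V_4=1), the mechanism V_4 = 5 if V_1 >= 0 else 3 is discarded; V_4 is fixed at 1.
V_2 = -4 if V_1 >= 5 else 1  [with V_1=-1]  = 1
V_3 = 2 if V_1 >= 1 else -4  [with V_1=-1]  = -4
V_5 = -V_4 + V_1 + V_3  [with V_4=1, V_1=-1, V_3=-4]  = -6
V_6 = -2V_2 + V_5 - 4  [with V_2=1, V_5=-6]  = -12

-12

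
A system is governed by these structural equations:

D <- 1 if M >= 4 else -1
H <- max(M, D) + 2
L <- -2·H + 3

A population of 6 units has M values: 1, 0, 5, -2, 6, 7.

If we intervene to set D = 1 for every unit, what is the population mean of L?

-8

Under do(D=1), D's equation is replaced by D=1 for every unit. Per-unit L: -3, -3, -11, -3, -13, -15. Mean = -8.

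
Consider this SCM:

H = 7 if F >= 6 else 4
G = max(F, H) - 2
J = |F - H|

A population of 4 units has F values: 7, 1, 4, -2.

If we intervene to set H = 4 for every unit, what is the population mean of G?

2.75

do(H=4) breaks H's dependence on F. With H=4 fixed, G across the units is 5, 2, 2, 2, mean 2.75.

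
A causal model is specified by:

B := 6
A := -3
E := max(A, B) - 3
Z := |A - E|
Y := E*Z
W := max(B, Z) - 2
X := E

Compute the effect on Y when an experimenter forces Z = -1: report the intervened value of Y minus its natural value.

Intervening sets Z = -1 and removes its equation (Z := |A - E|).
E = max(A, B) - 3  [with A=-3, B=6]  = 3
Y = E*Z  [with E=3, Z=-1]  = -3
Without intervention: E = max(A, B) - 3  [with A=-3, B=6]  = 3; Z = |A - E|  [with A=-3, E=3]  = 6; Y = E*Z  [with E=3, Z=6]  = 18.
Change = -3 − 18 = -21.

-21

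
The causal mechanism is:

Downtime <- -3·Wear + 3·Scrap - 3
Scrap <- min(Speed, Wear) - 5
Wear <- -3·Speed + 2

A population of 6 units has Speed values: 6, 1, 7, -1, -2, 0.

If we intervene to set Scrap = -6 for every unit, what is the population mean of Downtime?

The intervention sets Scrap=-6 in all 6 units regardless of Speed. Recomputing Downtime per unit gives 27, -18, 36, -36, -45, -27; average -10.5.

-10.5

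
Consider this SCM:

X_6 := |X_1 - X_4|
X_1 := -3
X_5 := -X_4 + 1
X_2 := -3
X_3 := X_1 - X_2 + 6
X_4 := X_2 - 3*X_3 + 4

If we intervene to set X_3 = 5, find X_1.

-3

Under do(X_3=5), the mechanism X_3 := X_1 - X_2 + 6 is discarded; X_3 is fixed at 5.
X_1 is not downstream of the intervention, so its value is determined by the original equations.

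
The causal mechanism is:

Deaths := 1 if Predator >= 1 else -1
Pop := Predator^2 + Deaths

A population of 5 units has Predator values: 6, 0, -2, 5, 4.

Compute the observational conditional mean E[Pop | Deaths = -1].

1

E[Pop|Deaths=-1] averages over only the 2 units with Deaths=-1 (Predator = 0, -2): Pop = -1, 3, mean 1.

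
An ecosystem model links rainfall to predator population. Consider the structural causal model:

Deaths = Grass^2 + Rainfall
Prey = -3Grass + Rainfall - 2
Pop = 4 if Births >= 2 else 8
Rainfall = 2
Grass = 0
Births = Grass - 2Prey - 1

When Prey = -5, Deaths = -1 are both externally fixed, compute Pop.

4

Setting Prey = -5, Deaths = -1 by intervention discards those variables' equations.
Births = Grass - 2Prey - 1  [with Grass=0, Prey=-5]  = 9
Pop = 4 if Births >= 2 else 8  [with Births=9]  = 4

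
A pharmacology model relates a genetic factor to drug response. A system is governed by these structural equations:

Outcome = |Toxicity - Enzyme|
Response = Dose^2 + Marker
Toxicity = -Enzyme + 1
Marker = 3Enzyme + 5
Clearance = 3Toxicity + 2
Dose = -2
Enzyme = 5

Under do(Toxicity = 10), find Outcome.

Under do(Toxicity=10), the mechanism Toxicity = -Enzyme + 1 is discarded; Toxicity is fixed at 10.
Outcome = |Toxicity - Enzyme|  [with Toxicity=10, Enzyme=5]  = 5

5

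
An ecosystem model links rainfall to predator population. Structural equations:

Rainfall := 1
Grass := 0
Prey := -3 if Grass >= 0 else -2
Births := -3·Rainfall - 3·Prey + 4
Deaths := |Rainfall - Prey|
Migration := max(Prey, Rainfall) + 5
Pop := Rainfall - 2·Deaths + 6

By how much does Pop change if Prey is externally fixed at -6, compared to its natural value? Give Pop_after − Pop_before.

-6

The intervention breaks the incoming arrows to Prey: Prey := -3 if Grass >= 0 else -2 no longer applies, and Prey = -6.
Deaths = |Rainfall - Prey|  [with Rainfall=1, Prey=-6]  = 7
Pop = Rainfall - 2·Deaths + 6  [with Rainfall=1, Deaths=7]  = -7
Without intervention: Prey = -3 if Grass >= 0 else -2  [with Grass=0]  = -3; Deaths = |Rainfall - Prey|  [with Rainfall=1, Prey=-3]  = 4; Pop = Rainfall - 2·Deaths + 6  [with Rainfall=1, Deaths=4]  = -1.
Change = -7 − (-1) = -6.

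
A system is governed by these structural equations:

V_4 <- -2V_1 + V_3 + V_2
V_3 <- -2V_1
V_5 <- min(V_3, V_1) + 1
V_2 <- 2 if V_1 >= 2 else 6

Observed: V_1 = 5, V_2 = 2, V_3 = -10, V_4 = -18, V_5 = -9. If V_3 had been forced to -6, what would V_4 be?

-14

The intervention breaks the incoming arrows to V_3: V_3 <- -2V_1 no longer applies, and V_3 = -6.
V_2 = 2 if V_1 >= 2 else 6  [with V_1=5]  = 2
V_4 = -2V_1 + V_3 + V_2  [with V_1=5, V_3=-6, V_2=2]  = -14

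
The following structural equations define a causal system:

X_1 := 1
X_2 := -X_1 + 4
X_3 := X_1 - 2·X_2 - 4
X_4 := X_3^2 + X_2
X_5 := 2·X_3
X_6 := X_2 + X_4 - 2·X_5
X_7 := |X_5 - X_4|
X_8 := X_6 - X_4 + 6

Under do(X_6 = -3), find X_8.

-81

Intervening sets X_6 = -3 and removes its equation (X_6 := X_2 + X_4 - 2·X_5).
X_2 = -X_1 + 4  [with X_1=1]  = 3
X_3 = X_1 - 2·X_2 - 4  [with X_1=1, X_2=3]  = -9
X_4 = X_3^2 + X_2  [with X_3=-9, X_2=3]  = 84
X_8 = X_6 - X_4 + 6  [with X_6=-3, X_4=84]  = -81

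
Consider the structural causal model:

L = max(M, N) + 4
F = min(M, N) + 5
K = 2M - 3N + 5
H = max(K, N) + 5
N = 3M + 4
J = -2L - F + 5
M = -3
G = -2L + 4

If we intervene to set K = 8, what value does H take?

do(K=8) replaces the equation K = 2M - 3N + 5 with the constant K = 8.
N = 3M + 4  [with M=-3]  = -5
H = max(K, N) + 5  [with K=8, N=-5]  = 13

13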